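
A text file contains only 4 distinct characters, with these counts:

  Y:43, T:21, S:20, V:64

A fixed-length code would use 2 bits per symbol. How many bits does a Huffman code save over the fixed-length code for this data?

Fixed-length: 2 bits × 148 symbols = 296 bits.
Huffman merges:
combine S(20), T(21) → 41
combine 41, Y(43) → 84
combine V(64), 84 → 148
Huffman total = 41 + 84 + 148 = 273 bits.
Saving = 296 − 273 = 23 bits.

23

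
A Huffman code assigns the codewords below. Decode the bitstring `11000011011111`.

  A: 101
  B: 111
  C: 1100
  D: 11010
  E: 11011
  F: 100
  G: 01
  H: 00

Read left to right; each codeword is recognised as soon as it completes (prefix code):
  1100→C | 00→H | 11011→E | 111→B
Decoded message: CHEB

CHEB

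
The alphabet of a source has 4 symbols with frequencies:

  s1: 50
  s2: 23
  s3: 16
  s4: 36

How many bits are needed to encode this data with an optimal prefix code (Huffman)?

239

Merge the two smallest weights repeatedly:
merge s3(16) and s2(23): 39
merge s4(36) and 39: 75
merge s1(50) and 75: 125
Each symbol's bit-cost is frequency × depth; summing gives 239 bits (equivalently 39 + 75 + 125).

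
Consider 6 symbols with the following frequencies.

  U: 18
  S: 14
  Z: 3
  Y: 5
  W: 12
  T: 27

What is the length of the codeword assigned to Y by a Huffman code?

4

Repeatedly merge the two smallest:
combine Z(3), Y(5) → 8
combine 8, W(12) → 20
combine S(14), U(18) → 32
combine 20, T(27) → 47
combine 32, 47 → 79
Y sits 4 levels below the root, so its codeword is 4 bits.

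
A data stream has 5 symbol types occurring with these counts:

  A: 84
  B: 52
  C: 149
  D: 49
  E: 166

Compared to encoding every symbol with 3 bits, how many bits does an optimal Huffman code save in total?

399

Fixed-length: 3 bits × 500 symbols = 1500 bits.
Huffman merges:
combine D(49), B(52) → 101
combine A(84), 101 → 185
combine C(149), E(166) → 315
combine 185, 315 → 500
Huffman total = 101 + 185 + 315 + 500 = 1101 bits.
Saving = 1500 − 1101 = 399 bits.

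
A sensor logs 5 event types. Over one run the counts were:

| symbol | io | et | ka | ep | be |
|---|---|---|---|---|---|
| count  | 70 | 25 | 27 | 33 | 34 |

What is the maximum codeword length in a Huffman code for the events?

3

Merge the two lowest-weight nodes at each step:
combine et(25), ka(27) → 52
combine ep(33), be(34) → 67
combine 52, 67 → 119
combine io(70), 119 → 189
Maximum depth reached is 3.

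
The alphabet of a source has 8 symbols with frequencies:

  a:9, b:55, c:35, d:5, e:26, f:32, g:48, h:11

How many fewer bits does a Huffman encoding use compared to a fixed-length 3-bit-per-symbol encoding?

Fixed-length: 3 bits × 221 symbols = 663 bits.
Huffman merges:
combine d(5), a(9) → 14
combine h(11), 14 → 25
combine 25, e(26) → 51
combine f(32), c(35) → 67
combine g(48), 51 → 99
combine b(55), 67 → 122
combine 99, 122 → 221
Huffman total = 14 + 25 + 51 + 67 + 99 + 122 + 221 = 599 bits.
Saving = 663 − 599 = 64 bits.

64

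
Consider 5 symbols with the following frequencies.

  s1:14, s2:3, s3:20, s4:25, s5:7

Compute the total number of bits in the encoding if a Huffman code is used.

Merge the two smallest weights repeatedly:
combine s2(3), s5(7) → 10
combine 10, s1(14) → 24
combine s3(20), 24 → 44
combine s4(25), 44 → 69
Each symbol's bit-cost is frequency × depth; summing gives 147 bits (equivalently 10 + 24 + 44 + 69).

147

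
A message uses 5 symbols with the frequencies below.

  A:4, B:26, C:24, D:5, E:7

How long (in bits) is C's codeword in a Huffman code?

2

Build the tree from the bottom:
merge A(4) and D(5): 9
merge E(7) and 9: 16
merge 16 and C(24): 40
merge B(26) and 40: 66
C sits 2 levels below the root, so its codeword is 2 bits.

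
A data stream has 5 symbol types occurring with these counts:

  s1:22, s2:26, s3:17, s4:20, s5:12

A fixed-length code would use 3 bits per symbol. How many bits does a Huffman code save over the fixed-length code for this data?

Fixed-length: 3 bits × 97 symbols = 291 bits.
Huffman merges:
s5(12) + s3(17) → 29
s4(20) + s1(22) → 42
s2(26) + 29 → 55
42 + 55 → 97
Huffman total = 29 + 42 + 55 + 97 = 223 bits.
Saving = 291 − 223 = 68 bits.

68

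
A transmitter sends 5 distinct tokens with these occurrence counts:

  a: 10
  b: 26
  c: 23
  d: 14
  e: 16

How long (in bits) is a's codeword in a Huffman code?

Repeatedly merge the two smallest:
a(10) + d(14) → 24
e(16) + c(23) → 39
24 + b(26) → 50
39 + 50 → 89
a's leaf is at depth 3, giving a 3-bit codeword.

3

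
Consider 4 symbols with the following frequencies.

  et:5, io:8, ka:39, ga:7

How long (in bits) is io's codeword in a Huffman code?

2

Build the tree from the bottom:
combine et(5), ga(7) → 12
combine io(8), 12 → 20
combine 20, ka(39) → 59
io's leaf is at depth 2, giving a 2-bit codeword.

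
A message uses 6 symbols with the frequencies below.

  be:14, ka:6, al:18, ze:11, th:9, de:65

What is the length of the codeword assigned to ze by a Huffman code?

3

Huffman merges, smallest pair first:
ka(6) + th(9) → 15
ze(11) + be(14) → 25
15 + al(18) → 33
25 + 33 → 58
58 + de(65) → 123
ze sits 3 levels below the root, so its codeword is 3 bits.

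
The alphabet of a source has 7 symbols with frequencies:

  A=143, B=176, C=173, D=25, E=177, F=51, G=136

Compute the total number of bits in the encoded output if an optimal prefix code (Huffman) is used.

2366

Merge the two smallest weights repeatedly:
merge D(25) and F(51): 76
merge 76 and G(136): 212
merge A(143) and C(173): 316
merge B(176) and E(177): 353
merge 212 and 316: 528
merge 353 and 528: 881
The encoded length is the sum of every internal node's weight: 76 + 212 + 316 + 353 + 528 + 881 = 2366 bits.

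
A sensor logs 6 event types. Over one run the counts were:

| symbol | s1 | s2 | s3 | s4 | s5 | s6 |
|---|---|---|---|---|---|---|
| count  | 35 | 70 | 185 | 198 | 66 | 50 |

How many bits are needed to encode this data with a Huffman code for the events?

Greedily combine the two least-frequent nodes:
combine s1(35), s6(50) → 85
combine s5(66), s2(70) → 136
combine 85, 136 → 221
combine s3(185), s4(198) → 383
combine 221, 383 → 604
The encoded length is the sum of every internal node's weight: 85 + 136 + 221 + 383 + 604 = 1429 bits.

1429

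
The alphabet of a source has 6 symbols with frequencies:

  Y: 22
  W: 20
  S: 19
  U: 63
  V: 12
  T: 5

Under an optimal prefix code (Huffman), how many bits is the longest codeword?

4

Merge the two lowest-weight nodes at each step:
T(5) + V(12) → 17
17 + S(19) → 36
W(20) + Y(22) → 42
36 + 42 → 78
U(63) + 78 → 141
The rarest symbols sit at the bottom; the longest codeword is 4 bits.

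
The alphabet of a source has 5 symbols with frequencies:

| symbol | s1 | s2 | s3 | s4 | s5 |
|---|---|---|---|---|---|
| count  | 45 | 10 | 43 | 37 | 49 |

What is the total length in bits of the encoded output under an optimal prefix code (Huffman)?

Merge the two smallest weights repeatedly:
s2(10) + s4(37) → 47
s3(43) + s1(45) → 88
47 + s5(49) → 96
88 + 96 → 184
The encoded length is the sum of every internal node's weight: 47 + 88 + 96 + 184 = 415 bits.

415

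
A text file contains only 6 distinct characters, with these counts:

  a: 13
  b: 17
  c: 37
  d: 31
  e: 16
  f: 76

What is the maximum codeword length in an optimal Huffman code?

Merge the two lowest-weight nodes at each step:
merge a(13) and e(16): 29
merge b(17) and 29: 46
merge d(31) and c(37): 68
merge 46 and 68: 114
merge f(76) and 114: 190
Maximum depth reached is 4.

4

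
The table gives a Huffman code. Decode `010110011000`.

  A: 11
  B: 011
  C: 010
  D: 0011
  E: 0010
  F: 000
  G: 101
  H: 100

CADF

Read left to right; each codeword is recognised as soon as it completes (prefix code):
  010→C | 11→A | 0011→D | 000→F
Decoded message: CADF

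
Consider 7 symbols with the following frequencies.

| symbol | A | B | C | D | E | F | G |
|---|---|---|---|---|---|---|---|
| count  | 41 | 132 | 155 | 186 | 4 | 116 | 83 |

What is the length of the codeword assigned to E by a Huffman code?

Build the tree from the bottom:
E(4) + A(41) → 45
45 + G(83) → 128
F(116) + 128 → 244
B(132) + C(155) → 287
D(186) + 244 → 430
287 + 430 → 717
E sits 5 levels below the root, so its codeword is 5 bits.

5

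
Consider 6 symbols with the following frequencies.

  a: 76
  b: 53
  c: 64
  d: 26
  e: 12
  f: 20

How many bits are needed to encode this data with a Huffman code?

Build the Huffman tree bottom-up:
merge e(12) and f(20): 32
merge d(26) and 32: 58
merge b(53) and 58: 111
merge c(64) and a(76): 140
merge 111 and 140: 251
The encoded length is the sum of every internal node's weight: 32 + 58 + 111 + 140 + 251 = 592 bits.

592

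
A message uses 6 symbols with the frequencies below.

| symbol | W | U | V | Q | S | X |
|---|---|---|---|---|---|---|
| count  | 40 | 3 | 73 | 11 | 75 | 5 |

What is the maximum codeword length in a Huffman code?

Merge the two lowest-weight nodes at each step:
merge U(3) and X(5): 8
merge 8 and Q(11): 19
merge 19 and W(40): 59
merge 59 and V(73): 132
merge S(75) and 132: 207
The first pair merged (U, X) ends up deepest, at depth 5.

5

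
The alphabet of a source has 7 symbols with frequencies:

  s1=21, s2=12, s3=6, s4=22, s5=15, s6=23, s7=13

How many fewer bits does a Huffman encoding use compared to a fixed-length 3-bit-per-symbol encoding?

Fixed-length: 3 bits × 112 symbols = 336 bits.
Huffman merges:
s3(6) + s2(12) → 18
s7(13) + s5(15) → 28
18 + s1(21) → 39
s4(22) + s6(23) → 45
28 + 39 → 67
45 + 67 → 112
Huffman total = 18 + 28 + 39 + 45 + 67 + 112 = 309 bits.
Saving = 336 − 309 = 27 bits.

27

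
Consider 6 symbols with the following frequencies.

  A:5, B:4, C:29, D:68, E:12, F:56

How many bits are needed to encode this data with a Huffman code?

Build the Huffman tree bottom-up:
combine B(4), A(5) → 9
combine 9, E(12) → 21
combine 21, C(29) → 50
combine 50, F(56) → 106
combine D(68), 106 → 174
Each symbol's bit-cost is frequency × depth; summing gives 360 bits (equivalently 9 + 21 + 50 + 106 + 174).

360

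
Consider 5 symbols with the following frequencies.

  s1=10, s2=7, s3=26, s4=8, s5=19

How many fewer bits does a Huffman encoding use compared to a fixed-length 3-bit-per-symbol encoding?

Fixed-length: 3 bits × 70 symbols = 210 bits.
Huffman merges:
combine s2(7), s4(8) → 15
combine s1(10), 15 → 25
combine s5(19), 25 → 44
combine s3(26), 44 → 70
Huffman total = 15 + 25 + 44 + 70 = 154 bits.
Saving = 210 − 154 = 56 bits.

56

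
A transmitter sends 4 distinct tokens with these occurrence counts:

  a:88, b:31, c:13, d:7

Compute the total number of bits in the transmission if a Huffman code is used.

Build the Huffman tree bottom-up:
d(7) + c(13) → 20
20 + b(31) → 51
51 + a(88) → 139
The encoded length is the sum of every internal node's weight: 20 + 51 + 139 = 210 bits.

210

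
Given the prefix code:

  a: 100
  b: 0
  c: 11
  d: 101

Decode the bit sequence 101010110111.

dbddc

Read left to right; each codeword is recognised as soon as it completes (prefix code):
  101→d | 0→b | 101→d | 101→d | 11→c
Decoded message: dbddc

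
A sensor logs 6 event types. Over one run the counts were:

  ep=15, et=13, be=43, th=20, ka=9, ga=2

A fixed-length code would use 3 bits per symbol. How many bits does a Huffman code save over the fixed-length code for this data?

Fixed-length: 3 bits × 102 symbols = 306 bits.
Huffman merges:
merge ga(2) and ka(9): 11
merge 11 and et(13): 24
merge ep(15) and th(20): 35
merge 24 and 35: 59
merge be(43) and 59: 102
Huffman total = 11 + 24 + 35 + 59 + 102 = 231 bits.
Saving = 306 − 231 = 75 bits.

75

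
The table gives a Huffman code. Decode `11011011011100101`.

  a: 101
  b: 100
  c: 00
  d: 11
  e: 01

Read left to right; each codeword is recognised as soon as it completes (prefix code):
  11→d | 01→e | 101→a | 101→a | 11→d | 00→c | 101→a
Decoded message: deaadca

deaadca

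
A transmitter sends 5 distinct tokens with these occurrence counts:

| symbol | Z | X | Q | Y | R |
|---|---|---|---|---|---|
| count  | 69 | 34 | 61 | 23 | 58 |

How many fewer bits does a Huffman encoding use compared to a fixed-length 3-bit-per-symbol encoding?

Fixed-length: 3 bits × 245 symbols = 735 bits.
Huffman merges:
merge Y(23) and X(34): 57
merge 57 and R(58): 115
merge Q(61) and Z(69): 130
merge 115 and 130: 245
Huffman total = 57 + 115 + 130 + 245 = 547 bits.
Saving = 735 − 547 = 188 bits.

188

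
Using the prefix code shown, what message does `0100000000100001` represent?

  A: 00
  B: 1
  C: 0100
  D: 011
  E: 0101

CAAABAAB

Read left to right; each codeword is recognised as soon as it completes (prefix code):
  0100→C | 00→A | 00→A | 00→A | 1→B | 00→A | 00→A | 1→B
Decoded message: CAAABAAB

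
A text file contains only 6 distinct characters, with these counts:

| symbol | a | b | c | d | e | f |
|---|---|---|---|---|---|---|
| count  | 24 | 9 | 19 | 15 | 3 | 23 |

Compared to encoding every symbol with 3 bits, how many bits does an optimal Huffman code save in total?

54

Fixed-length: 3 bits × 93 symbols = 279 bits.
Huffman merges:
combine e(3), b(9) → 12
combine 12, d(15) → 27
combine c(19), f(23) → 42
combine a(24), 27 → 51
combine 42, 51 → 93
Huffman total = 12 + 27 + 42 + 51 + 93 = 225 bits.
Saving = 279 − 225 = 54 bits.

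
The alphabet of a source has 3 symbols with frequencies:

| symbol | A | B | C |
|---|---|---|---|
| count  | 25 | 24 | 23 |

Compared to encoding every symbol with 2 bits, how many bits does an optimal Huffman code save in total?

Fixed-length: 2 bits × 72 symbols = 144 bits.
Huffman merges:
combine C(23), B(24) → 47
combine A(25), 47 → 72
Huffman total = 47 + 72 = 119 bits.
Saving = 144 − 119 = 25 bits.

25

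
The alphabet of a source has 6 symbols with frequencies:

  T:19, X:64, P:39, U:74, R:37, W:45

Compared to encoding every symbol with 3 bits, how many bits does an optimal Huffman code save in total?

Fixed-length: 3 bits × 278 symbols = 834 bits.
Huffman merges:
combine T(19), R(37) → 56
combine P(39), W(45) → 84
combine 56, X(64) → 120
combine U(74), 84 → 158
combine 120, 158 → 278
Huffman total = 56 + 84 + 120 + 158 + 278 = 696 bits.
Saving = 834 − 696 = 138 bits.

138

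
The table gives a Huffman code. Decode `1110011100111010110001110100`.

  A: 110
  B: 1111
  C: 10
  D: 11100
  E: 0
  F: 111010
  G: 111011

Read left to right; each codeword is recognised as soon as it completes (prefix code):
  11100→D | 11100→D | 111010→F | 110→A | 0→E | 0→E | 111010→F | 0→E
Decoded message: DDFAEEFE

DDFAEEFE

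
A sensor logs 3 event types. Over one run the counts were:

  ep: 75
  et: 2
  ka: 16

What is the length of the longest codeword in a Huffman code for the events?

2

Merge the two lowest-weight nodes at each step:
merge et(2) and ka(16): 18
merge 18 and ep(75): 93
The rarest symbols sit at the bottom; the longest codeword is 2 bits.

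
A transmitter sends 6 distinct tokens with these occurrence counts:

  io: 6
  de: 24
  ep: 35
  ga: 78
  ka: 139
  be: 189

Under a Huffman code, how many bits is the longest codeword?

5

Merge the two lowest-weight nodes at each step:
combine io(6), de(24) → 30
combine 30, ep(35) → 65
combine 65, ga(78) → 143
combine ka(139), 143 → 282
combine be(189), 282 → 471
Maximum depth reached is 5.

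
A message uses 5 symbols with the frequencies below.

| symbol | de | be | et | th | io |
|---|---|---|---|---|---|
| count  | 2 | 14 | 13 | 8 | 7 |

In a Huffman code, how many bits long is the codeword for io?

3

Repeatedly merge the two smallest:
combine de(2), io(7) → 9
combine th(8), 9 → 17
combine et(13), be(14) → 27
combine 17, 27 → 44
io's leaf is at depth 3, giving a 3-bit codeword.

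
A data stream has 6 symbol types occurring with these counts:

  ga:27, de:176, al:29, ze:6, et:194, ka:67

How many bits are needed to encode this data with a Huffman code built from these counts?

Merge the two smallest weights repeatedly:
combine ze(6), ga(27) → 33
combine al(29), 33 → 62
combine 62, ka(67) → 129
combine 129, de(176) → 305
combine et(194), 305 → 499
Each symbol's bit-cost is frequency × depth; summing gives 1028 bits (equivalently 33 + 62 + 129 + 305 + 499).

1028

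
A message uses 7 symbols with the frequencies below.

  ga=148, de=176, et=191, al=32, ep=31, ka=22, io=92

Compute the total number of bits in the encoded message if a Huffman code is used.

1699

Merge the two smallest weights repeatedly:
combine ka(22), ep(31) → 53
combine al(32), 53 → 85
combine 85, io(92) → 177
combine ga(148), de(176) → 324
combine 177, et(191) → 368
combine 324, 368 → 692
Each symbol's bit-cost is frequency × depth; summing gives 1699 bits (equivalently 53 + 85 + 177 + 324 + 368 + 692).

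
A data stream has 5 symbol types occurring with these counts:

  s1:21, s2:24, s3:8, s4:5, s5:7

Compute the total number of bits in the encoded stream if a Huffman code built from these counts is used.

138

Merge the two smallest weights repeatedly:
merge s4(5) and s5(7): 12
merge s3(8) and 12: 20
merge 20 and s1(21): 41
merge s2(24) and 41: 65
Each symbol's bit-cost is frequency × depth; summing gives 138 bits (equivalently 12 + 20 + 41 + 65).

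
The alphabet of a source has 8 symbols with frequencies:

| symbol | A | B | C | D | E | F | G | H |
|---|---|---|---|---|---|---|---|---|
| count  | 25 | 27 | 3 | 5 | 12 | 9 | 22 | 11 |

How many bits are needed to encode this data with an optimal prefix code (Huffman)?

Merge the two smallest weights repeatedly:
combine C(3), D(5) → 8
combine 8, F(9) → 17
combine H(11), E(12) → 23
combine 17, G(22) → 39
combine 23, A(25) → 48
combine B(27), 39 → 66
combine 48, 66 → 114
Total encoded bits = sum of merged weights = 8 + 17 + 23 + 39 + 48 + 66 + 114 = 315.

315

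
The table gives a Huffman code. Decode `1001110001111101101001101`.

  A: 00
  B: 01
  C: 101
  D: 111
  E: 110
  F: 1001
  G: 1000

Read left to right; each codeword is recognised as soon as it completes (prefix code):
  1001→F | 110→E | 00→A | 111→D | 110→E | 110→E | 1001→F | 101→C
Decoded message: FEADEEFC

FEADEEFC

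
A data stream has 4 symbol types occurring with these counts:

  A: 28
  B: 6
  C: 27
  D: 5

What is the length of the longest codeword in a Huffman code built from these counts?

Merge the two lowest-weight nodes at each step:
combine D(5), B(6) → 11
combine 11, C(27) → 38
combine A(28), 38 → 66
Maximum depth reached is 3.

3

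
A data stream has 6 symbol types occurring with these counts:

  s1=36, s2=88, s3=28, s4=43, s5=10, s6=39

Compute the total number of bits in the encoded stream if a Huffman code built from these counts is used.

594

Greedily combine the two least-frequent nodes:
s5(10) + s3(28) → 38
s1(36) + 38 → 74
s6(39) + s4(43) → 82
74 + 82 → 156
s2(88) + 156 → 244
Total encoded bits = sum of merged weights = 38 + 74 + 82 + 156 + 244 = 594.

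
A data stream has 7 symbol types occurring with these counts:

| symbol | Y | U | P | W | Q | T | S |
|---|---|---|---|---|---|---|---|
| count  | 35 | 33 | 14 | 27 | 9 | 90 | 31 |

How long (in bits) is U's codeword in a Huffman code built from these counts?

3

Repeatedly merge the two smallest:
Q(9) + P(14) → 23
23 + W(27) → 50
S(31) + U(33) → 64
Y(35) + 50 → 85
64 + 85 → 149
T(90) + 149 → 239
U sits 3 levels below the root, so its codeword is 3 bits.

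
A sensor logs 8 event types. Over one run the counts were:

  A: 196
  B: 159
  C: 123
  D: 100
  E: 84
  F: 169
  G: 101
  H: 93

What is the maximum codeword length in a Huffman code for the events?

Merge the two lowest-weight nodes at each step:
merge E(84) and H(93): 177
merge D(100) and G(101): 201
merge C(123) and B(159): 282
merge F(169) and 177: 346
merge A(196) and 201: 397
merge 282 and 346: 628
merge 397 and 628: 1025
The rarest symbols sit at the bottom; the longest codeword is 4 bits.

4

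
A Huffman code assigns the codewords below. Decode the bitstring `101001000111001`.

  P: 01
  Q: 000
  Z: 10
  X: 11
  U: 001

ZZPQXZP

Read left to right; each codeword is recognised as soon as it completes (prefix code):
  10→Z | 10→Z | 01→P | 000→Q | 11→X | 10→Z | 01→P
Decoded message: ZZPQXZP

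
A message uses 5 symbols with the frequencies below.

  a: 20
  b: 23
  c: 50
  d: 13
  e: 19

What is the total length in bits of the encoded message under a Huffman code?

Merge the two smallest weights repeatedly:
merge d(13) and e(19): 32
merge a(20) and b(23): 43
merge 32 and 43: 75
merge c(50) and 75: 125
The encoded length is the sum of every internal node's weight: 32 + 43 + 75 + 125 = 275 bits.

275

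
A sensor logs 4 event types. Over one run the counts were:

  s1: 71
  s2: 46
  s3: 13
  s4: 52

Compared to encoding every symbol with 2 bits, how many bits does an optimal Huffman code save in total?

Fixed-length: 2 bits × 182 symbols = 364 bits.
Huffman merges:
merge s3(13) and s2(46): 59
merge s4(52) and 59: 111
merge s1(71) and 111: 182
Huffman total = 59 + 111 + 182 = 352 bits.
Saving = 364 − 352 = 12 bits.

12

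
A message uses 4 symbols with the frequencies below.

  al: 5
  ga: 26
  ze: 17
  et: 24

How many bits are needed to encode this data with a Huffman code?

Greedily combine the two least-frequent nodes:
combine al(5), ze(17) → 22
combine 22, et(24) → 46
combine ga(26), 46 → 72
Each symbol's bit-cost is frequency × depth; summing gives 140 bits (equivalently 22 + 46 + 72).

140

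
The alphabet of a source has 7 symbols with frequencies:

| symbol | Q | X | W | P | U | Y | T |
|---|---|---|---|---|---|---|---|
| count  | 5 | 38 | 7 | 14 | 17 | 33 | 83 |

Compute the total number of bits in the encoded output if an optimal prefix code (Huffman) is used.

463

Greedily combine the two least-frequent nodes:
Q(5) + W(7) → 12
12 + P(14) → 26
U(17) + 26 → 43
Y(33) + X(38) → 71
43 + 71 → 114
T(83) + 114 → 197
The encoded length is the sum of every internal node's weight: 12 + 26 + 43 + 71 + 114 + 197 = 463 bits.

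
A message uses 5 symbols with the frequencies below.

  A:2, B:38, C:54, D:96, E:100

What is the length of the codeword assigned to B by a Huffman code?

4

Repeatedly merge the two smallest:
A(2) + B(38) → 40
40 + C(54) → 94
94 + D(96) → 190
E(100) + 190 → 290
B's leaf is at depth 4, giving a 4-bit codeword.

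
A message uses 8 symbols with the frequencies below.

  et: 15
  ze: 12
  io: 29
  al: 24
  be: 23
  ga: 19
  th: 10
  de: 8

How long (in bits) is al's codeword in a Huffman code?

3

Repeatedly merge the two smallest:
merge de(8) and th(10): 18
merge ze(12) and et(15): 27
merge 18 and ga(19): 37
merge be(23) and al(24): 47
merge 27 and io(29): 56
merge 37 and 47: 84
merge 56 and 84: 140
The subtree containing al is merged 3 times, so code length = 3.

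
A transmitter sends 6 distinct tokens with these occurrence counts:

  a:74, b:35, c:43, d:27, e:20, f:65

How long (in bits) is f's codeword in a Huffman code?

Repeatedly merge the two smallest:
merge e(20) and d(27): 47
merge b(35) and c(43): 78
merge 47 and f(65): 112
merge a(74) and 78: 152
merge 112 and 152: 264
f sits 2 levels below the root, so its codeword is 2 bits.

2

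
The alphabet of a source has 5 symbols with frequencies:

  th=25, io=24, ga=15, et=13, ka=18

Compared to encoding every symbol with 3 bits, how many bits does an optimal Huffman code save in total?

Fixed-length: 3 bits × 95 symbols = 285 bits.
Huffman merges:
merge et(13) and ga(15): 28
merge ka(18) and io(24): 42
merge th(25) and 28: 53
merge 42 and 53: 95
Huffman total = 28 + 42 + 53 + 95 = 218 bits.
Saving = 285 − 218 = 67 bits.

67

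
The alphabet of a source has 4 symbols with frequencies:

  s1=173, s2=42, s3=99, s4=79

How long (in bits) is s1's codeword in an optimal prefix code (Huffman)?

Build the tree from the bottom:
s2(42) + s4(79) → 121
s3(99) + 121 → 220
s1(173) + 220 → 393
s1 is merged only at the final step, so code length = 1.

1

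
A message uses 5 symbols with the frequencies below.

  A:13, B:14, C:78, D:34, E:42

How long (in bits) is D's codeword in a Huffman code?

Huffman merges, smallest pair first:
merge A(13) and B(14): 27
merge 27 and D(34): 61
merge E(42) and 61: 103
merge C(78) and 103: 181
D sits 3 levels below the root, so its codeword is 3 bits.

3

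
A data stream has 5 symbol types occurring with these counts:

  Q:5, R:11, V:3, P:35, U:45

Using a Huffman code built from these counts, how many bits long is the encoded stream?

180

Build the Huffman tree bottom-up:
merge V(3) and Q(5): 8
merge 8 and R(11): 19
merge 19 and P(35): 54
merge U(45) and 54: 99
Each symbol's bit-cost is frequency × depth; summing gives 180 bits (equivalently 8 + 19 + 54 + 99).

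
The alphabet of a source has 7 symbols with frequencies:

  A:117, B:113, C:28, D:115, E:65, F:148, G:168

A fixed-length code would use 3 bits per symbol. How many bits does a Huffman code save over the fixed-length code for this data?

223

Fixed-length: 3 bits × 754 symbols = 2262 bits.
Huffman merges:
merge C(28) and E(65): 93
merge 93 and B(113): 206
merge D(115) and A(117): 232
merge F(148) and G(168): 316
merge 206 and 232: 438
merge 316 and 438: 754
Huffman total = 93 + 206 + 232 + 316 + 438 + 754 = 2039 bits.
Saving = 2262 − 2039 = 223 bits.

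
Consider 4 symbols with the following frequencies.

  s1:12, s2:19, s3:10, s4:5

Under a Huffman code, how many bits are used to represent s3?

3

Repeatedly merge the two smallest:
combine s4(5), s3(10) → 15
combine s1(12), 15 → 27
combine s2(19), 27 → 46
s3 sits 3 levels below the root, so its codeword is 3 bits.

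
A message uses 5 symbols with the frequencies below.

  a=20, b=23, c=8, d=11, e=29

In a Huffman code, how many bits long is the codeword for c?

3

Build the tree from the bottom:
merge c(8) and d(11): 19
merge 19 and a(20): 39
merge b(23) and e(29): 52
merge 39 and 52: 91
c sits 3 levels below the root, so its codeword is 3 bits.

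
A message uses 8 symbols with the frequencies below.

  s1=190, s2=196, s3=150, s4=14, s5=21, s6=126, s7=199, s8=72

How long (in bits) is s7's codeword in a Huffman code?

2

Build the tree from the bottom:
merge s4(14) and s5(21): 35
merge 35 and s8(72): 107
merge 107 and s6(126): 233
merge s3(150) and s1(190): 340
merge s2(196) and s7(199): 395
merge 233 and 340: 573
merge 395 and 573: 968
s7's leaf is at depth 2, giving a 2-bit codeword.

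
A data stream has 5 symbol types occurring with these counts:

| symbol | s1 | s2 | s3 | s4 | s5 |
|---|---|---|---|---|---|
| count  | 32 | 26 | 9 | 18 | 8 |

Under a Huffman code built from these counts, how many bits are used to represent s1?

Huffman merges, smallest pair first:
merge s5(8) and s3(9): 17
merge 17 and s4(18): 35
merge s2(26) and s1(32): 58
merge 35 and 58: 93
s1's leaf is at depth 2, giving a 2-bit codeword.

2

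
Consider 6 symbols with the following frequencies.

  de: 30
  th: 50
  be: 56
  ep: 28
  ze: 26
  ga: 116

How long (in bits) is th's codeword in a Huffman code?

Huffman merges, smallest pair first:
merge ze(26) and ep(28): 54
merge de(30) and th(50): 80
merge 54 and be(56): 110
merge 80 and 110: 190
merge ga(116) and 190: 306
th's leaf is at depth 3, giving a 3-bit codeword.

3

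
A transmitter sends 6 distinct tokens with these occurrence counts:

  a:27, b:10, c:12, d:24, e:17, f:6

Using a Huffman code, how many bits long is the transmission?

236

Greedily combine the two least-frequent nodes:
f(6) + b(10) → 16
c(12) + 16 → 28
e(17) + d(24) → 41
a(27) + 28 → 55
41 + 55 → 96
Each symbol's bit-cost is frequency × depth; summing gives 236 bits (equivalently 16 + 28 + 41 + 55 + 96).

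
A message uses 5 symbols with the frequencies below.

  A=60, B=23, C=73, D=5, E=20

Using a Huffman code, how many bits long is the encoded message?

Merge the two smallest weights repeatedly:
combine D(5), E(20) → 25
combine B(23), 25 → 48
combine 48, A(60) → 108
combine C(73), 108 → 181
Total encoded bits = sum of merged weights = 25 + 48 + 108 + 181 = 362.

362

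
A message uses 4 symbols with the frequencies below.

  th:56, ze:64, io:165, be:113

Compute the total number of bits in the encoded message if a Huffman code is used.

Greedily combine the two least-frequent nodes:
merge th(56) and ze(64): 120
merge be(113) and 120: 233
merge io(165) and 233: 398
Each symbol's bit-cost is frequency × depth; summing gives 751 bits (equivalently 120 + 233 + 398).

751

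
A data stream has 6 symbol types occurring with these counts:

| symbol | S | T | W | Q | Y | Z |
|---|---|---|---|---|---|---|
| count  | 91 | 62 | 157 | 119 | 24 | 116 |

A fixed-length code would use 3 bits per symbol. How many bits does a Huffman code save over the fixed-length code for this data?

306

Fixed-length: 3 bits × 569 symbols = 1707 bits.
Huffman merges:
Y(24) + T(62) → 86
86 + S(91) → 177
Z(116) + Q(119) → 235
W(157) + 177 → 334
235 + 334 → 569
Huffman total = 86 + 177 + 235 + 334 + 569 = 1401 bits.
Saving = 1707 − 1401 = 306 bits.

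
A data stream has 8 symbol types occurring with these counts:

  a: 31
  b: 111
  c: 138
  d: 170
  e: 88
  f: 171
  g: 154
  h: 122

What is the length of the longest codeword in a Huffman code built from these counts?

Merge the two lowest-weight nodes at each step:
a(31) + e(88) → 119
b(111) + 119 → 230
h(122) + c(138) → 260
g(154) + d(170) → 324
f(171) + 230 → 401
260 + 324 → 584
401 + 584 → 985
The rarest symbols sit at the bottom; the longest codeword is 4 bits.

4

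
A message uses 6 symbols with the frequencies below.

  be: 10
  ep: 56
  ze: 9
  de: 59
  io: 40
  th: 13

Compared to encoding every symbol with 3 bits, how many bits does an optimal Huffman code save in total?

Fixed-length: 3 bits × 187 symbols = 561 bits.
Huffman merges:
combine ze(9), be(10) → 19
combine th(13), 19 → 32
combine 32, io(40) → 72
combine ep(56), de(59) → 115
combine 72, 115 → 187
Huffman total = 19 + 32 + 72 + 115 + 187 = 425 bits.
Saving = 561 − 425 = 136 bits.

136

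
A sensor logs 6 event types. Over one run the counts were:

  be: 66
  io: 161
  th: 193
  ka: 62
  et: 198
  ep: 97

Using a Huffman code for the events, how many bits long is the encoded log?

1907

Build the Huffman tree bottom-up:
merge ka(62) and be(66): 128
merge ep(97) and 128: 225
merge io(161) and th(193): 354
merge et(198) and 225: 423
merge 354 and 423: 777
The encoded length is the sum of every internal node's weight: 128 + 225 + 354 + 423 + 777 = 1907 bits.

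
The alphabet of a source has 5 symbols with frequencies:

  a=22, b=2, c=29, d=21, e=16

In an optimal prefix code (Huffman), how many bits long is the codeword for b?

Build the tree from the bottom:
merge b(2) and e(16): 18
merge 18 and d(21): 39
merge a(22) and c(29): 51
merge 39 and 51: 90
b sits 3 levels below the root, so its codeword is 3 bits.

3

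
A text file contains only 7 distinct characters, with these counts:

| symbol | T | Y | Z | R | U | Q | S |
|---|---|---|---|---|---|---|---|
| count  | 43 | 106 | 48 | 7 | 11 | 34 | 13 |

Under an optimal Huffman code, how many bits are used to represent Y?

1

Build the tree from the bottom:
merge R(7) and U(11): 18
merge S(13) and 18: 31
merge 31 and Q(34): 65
merge T(43) and Z(48): 91
merge 65 and 91: 156
merge Y(106) and 156: 262
Y is merged only at the final step, so code length = 1.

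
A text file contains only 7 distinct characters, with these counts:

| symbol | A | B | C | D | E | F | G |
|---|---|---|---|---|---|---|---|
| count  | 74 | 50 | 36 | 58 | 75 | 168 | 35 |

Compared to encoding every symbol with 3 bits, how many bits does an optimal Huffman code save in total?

172

Fixed-length: 3 bits × 496 symbols = 1488 bits.
Huffman merges:
G(35) + C(36) → 71
B(50) + D(58) → 108
71 + A(74) → 145
E(75) + 108 → 183
145 + F(168) → 313
183 + 313 → 496
Huffman total = 71 + 108 + 145 + 183 + 313 + 496 = 1316 bits.
Saving = 1488 − 1316 = 172 bits.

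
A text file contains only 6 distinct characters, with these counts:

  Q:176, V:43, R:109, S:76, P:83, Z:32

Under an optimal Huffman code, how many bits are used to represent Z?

4

Huffman merges, smallest pair first:
merge Z(32) and V(43): 75
merge 75 and S(76): 151
merge P(83) and R(109): 192
merge 151 and Q(176): 327
merge 192 and 327: 519
Z sits 4 levels below the root, so its codeword is 4 bits.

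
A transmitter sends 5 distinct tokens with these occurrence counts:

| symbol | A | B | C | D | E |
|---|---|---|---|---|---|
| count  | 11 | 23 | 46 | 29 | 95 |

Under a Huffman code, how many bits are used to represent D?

Build the tree from the bottom:
merge A(11) and B(23): 34
merge D(29) and 34: 63
merge C(46) and 63: 109
merge E(95) and 109: 204
D's leaf is at depth 3, giving a 3-bit codeword.

3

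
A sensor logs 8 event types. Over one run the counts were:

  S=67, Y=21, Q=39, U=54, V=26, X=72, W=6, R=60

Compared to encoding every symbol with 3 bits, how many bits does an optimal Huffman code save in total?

Fixed-length: 3 bits × 345 symbols = 1035 bits.
Huffman merges:
combine W(6), Y(21) → 27
combine V(26), 27 → 53
combine Q(39), 53 → 92
combine U(54), R(60) → 114
combine S(67), X(72) → 139
combine 92, 114 → 206
combine 139, 206 → 345
Huffman total = 27 + 53 + 92 + 114 + 139 + 206 + 345 = 976 bits.
Saving = 1035 − 976 = 59 bits.

59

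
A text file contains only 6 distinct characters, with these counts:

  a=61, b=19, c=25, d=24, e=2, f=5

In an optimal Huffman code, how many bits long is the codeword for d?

3

Build the tree from the bottom:
e(2) + f(5) → 7
7 + b(19) → 26
d(24) + c(25) → 49
26 + 49 → 75
a(61) + 75 → 136
The subtree containing d is merged 3 times, so code length = 3.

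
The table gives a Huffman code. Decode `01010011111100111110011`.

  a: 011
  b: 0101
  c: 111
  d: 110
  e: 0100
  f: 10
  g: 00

bgccgcda

Read left to right; each codeword is recognised as soon as it completes (prefix code):
  0101→b | 00→g | 111→c | 111→c | 00→g | 111→c | 110→d | 011→a
Decoded message: bgccgcda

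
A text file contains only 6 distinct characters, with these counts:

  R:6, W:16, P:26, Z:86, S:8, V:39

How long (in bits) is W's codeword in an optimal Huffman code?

4

Build the tree from the bottom:
merge R(6) and S(8): 14
merge 14 and W(16): 30
merge P(26) and 30: 56
merge V(39) and 56: 95
merge Z(86) and 95: 181
The subtree containing W is merged 4 times, so code length = 4.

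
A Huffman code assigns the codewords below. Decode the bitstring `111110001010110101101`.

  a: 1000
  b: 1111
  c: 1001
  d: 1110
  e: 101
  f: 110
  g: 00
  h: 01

baehehe

Read left to right; each codeword is recognised as soon as it completes (prefix code):
  1111→b | 1000→a | 101→e | 01→h | 101→e | 01→h | 101→e
Decoded message: baehehe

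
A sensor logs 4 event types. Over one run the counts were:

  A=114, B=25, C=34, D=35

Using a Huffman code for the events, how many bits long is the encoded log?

361

Greedily combine the two least-frequent nodes:
combine B(25), C(34) → 59
combine D(35), 59 → 94
combine 94, A(114) → 208
The encoded length is the sum of every internal node's weight: 59 + 94 + 208 = 361 bits.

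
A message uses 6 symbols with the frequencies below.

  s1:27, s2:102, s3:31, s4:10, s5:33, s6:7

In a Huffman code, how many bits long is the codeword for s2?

Huffman merges, smallest pair first:
s6(7) + s4(10) → 17
17 + s1(27) → 44
s3(31) + s5(33) → 64
44 + 64 → 108
s2(102) + 108 → 210
s2 is a child of the root — depth 1, so its codeword is a single bit.

1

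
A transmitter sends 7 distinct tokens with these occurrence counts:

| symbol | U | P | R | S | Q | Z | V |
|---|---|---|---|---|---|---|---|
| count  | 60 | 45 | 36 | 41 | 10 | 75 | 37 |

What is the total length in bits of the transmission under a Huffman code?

Greedily combine the two least-frequent nodes:
merge Q(10) and R(36): 46
merge V(37) and S(41): 78
merge P(45) and 46: 91
merge U(60) and Z(75): 135
merge 78 and 91: 169
merge 135 and 169: 304
The encoded length is the sum of every internal node's weight: 46 + 78 + 91 + 135 + 169 + 304 = 823 bits.

823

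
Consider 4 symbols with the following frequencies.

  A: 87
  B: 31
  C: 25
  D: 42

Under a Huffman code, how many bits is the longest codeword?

3

Merge the two lowest-weight nodes at each step:
combine C(25), B(31) → 56
combine D(42), 56 → 98
combine A(87), 98 → 185
Maximum depth reached is 3.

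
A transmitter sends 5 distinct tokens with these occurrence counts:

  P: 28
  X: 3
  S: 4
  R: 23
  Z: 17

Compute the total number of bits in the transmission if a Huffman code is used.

Greedily combine the two least-frequent nodes:
combine X(3), S(4) → 7
combine 7, Z(17) → 24
combine R(23), 24 → 47
combine P(28), 47 → 75
Total encoded bits = sum of merged weights = 7 + 24 + 47 + 75 = 153.

153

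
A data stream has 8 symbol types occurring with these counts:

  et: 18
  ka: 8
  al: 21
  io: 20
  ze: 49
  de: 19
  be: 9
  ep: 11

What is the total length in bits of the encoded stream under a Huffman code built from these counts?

433

Greedily combine the two least-frequent nodes:
merge ka(8) and be(9): 17
merge ep(11) and 17: 28
merge et(18) and de(19): 37
merge io(20) and al(21): 41
merge 28 and 37: 65
merge 41 and ze(49): 90
merge 65 and 90: 155
The encoded length is the sum of every internal node's weight: 17 + 28 + 37 + 41 + 65 + 90 + 155 = 433 bits.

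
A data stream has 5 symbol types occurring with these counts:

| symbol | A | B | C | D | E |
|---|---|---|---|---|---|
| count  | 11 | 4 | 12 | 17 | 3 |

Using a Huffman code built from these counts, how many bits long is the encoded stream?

Merge the two smallest weights repeatedly:
merge E(3) and B(4): 7
merge 7 and A(11): 18
merge C(12) and D(17): 29
merge 18 and 29: 47
Total encoded bits = sum of merged weights = 7 + 18 + 29 + 47 = 101.

101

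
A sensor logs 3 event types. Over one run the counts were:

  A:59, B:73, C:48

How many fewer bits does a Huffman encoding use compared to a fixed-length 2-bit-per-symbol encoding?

73

Fixed-length: 2 bits × 180 symbols = 360 bits.
Huffman merges:
C(48) + A(59) → 107
B(73) + 107 → 180
Huffman total = 107 + 180 = 287 bits.
Saving = 360 − 287 = 73 bits.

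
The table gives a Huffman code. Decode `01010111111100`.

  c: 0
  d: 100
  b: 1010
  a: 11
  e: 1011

Read left to right; each codeword is recognised as soon as it completes (prefix code):
  0→c | 1010→b | 11→a | 11→a | 11→a | 100→d
Decoded message: cbaaad

cbaaad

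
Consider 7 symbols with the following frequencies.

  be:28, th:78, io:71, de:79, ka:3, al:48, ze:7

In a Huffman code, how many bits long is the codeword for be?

Build the tree from the bottom:
merge ka(3) and ze(7): 10
merge 10 and be(28): 38
merge 38 and al(48): 86
merge io(71) and th(78): 149
merge de(79) and 86: 165
merge 149 and 165: 314
be's leaf is at depth 4, giving a 4-bit codeword.

4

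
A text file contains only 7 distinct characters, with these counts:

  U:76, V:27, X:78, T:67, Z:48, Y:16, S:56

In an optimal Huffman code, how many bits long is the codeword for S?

3

Repeatedly merge the two smallest:
combine Y(16), V(27) → 43
combine 43, Z(48) → 91
combine S(56), T(67) → 123
combine U(76), X(78) → 154
combine 91, 123 → 214
combine 154, 214 → 368
S's leaf is at depth 3, giving a 3-bit codeword.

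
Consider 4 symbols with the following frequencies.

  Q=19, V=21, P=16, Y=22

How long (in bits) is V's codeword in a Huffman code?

2

Huffman merges, smallest pair first:
P(16) + Q(19) → 35
V(21) + Y(22) → 43
35 + 43 → 78
V's leaf is at depth 2, giving a 2-bit codeword.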